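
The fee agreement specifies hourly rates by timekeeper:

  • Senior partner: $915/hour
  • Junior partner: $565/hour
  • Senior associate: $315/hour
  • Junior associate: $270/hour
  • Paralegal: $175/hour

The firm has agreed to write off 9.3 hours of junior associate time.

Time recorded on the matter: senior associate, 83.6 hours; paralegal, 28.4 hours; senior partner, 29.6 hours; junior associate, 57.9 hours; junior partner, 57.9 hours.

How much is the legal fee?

Senior partner: 29.6 × $915 = $27,084.00
Junior partner: 57.9 × $565 = $32,713.50
Senior associate: 83.6 × $315 = $26,334.00
Junior associate: 57.9 × $270 = $15,633.00
Paralegal: 28.4 × $175 = $4,970.00
Subtotal: $106,734.50
Write-off: 9.3 × $270 = $2,511.00
Total: $106,734.50 − $2,511.00 = $104,223.50

$104,223.50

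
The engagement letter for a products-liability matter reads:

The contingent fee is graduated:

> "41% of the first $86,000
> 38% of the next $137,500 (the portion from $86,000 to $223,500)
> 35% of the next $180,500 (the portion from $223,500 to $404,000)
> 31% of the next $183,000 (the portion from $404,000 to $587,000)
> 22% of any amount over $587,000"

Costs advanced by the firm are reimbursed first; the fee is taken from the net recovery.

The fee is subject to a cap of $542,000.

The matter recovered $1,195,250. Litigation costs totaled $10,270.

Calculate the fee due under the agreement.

$338,970.60

Fee base (net of costs): $1,195,250 − $10,270 = $1,184,980
First $86,000 at 41% = $35,260.00
Next $137,500 at 38% = $52,250.00
Next $180,500 at 35% = $63,175.00
Next $183,000 at 31% = $56,730.00
Remaining $597,980 at 22% = $131,555.60
Fee: $35,260.00 + $52,250.00 + $63,175.00 + $56,730.00 + $131,555.60 = $338,970.60
$338,970.60 is under the $542,000 cap.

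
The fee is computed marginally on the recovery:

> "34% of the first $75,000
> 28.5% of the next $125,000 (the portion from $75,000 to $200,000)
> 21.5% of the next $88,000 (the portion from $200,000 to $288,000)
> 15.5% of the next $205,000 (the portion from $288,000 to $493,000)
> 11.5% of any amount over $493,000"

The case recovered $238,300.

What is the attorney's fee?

First $75,000 at 34% = $25,500.00
Next $125,000 at 28.5% = $35,625.00
Remaining $38,300 at 21.5% = $8,234.50
Fee: $25,500.00 + $35,625.00 + $8,234.50 = $69,359.50

$69,359.50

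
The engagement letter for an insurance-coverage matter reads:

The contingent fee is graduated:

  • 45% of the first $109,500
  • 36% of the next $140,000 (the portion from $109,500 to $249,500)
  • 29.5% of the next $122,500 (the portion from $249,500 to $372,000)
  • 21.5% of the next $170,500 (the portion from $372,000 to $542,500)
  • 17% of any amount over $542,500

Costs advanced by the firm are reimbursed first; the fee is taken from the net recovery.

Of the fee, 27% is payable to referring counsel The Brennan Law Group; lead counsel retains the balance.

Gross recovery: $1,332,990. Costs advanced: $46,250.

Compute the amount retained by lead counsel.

$218,263.28

Fee base (net of costs): $1,332,990 − $46,250 = $1,286,740
First $109,500 at 45% = $49,275.00
Next $140,000 at 36% = $50,400.00
Next $122,500 at 29.5% = $36,137.50
Next $170,500 at 21.5% = $36,657.50
Remaining $744,240 at 17% = $126,520.80
Fee: $49,275.00 + $50,400.00 + $36,137.50 + $36,657.50 + $126,520.80 = $298,990.80
Referral share: 27% of $298,990.80 = $80,727.52; lead counsel retains $298,990.80 − $80,727.52 = $218,263.28.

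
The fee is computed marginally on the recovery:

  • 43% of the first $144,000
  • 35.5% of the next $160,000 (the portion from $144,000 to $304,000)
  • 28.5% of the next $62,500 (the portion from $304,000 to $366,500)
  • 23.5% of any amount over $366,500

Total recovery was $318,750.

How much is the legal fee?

First $144,000 at 43% = $61,920.00
Next $160,000 at 35.5% = $56,800.00
Remaining $14,750 at 28.5% = $4,203.75
Fee: $61,920.00 + $56,800.00 + $4,203.75 = $122,923.75

$122,923.75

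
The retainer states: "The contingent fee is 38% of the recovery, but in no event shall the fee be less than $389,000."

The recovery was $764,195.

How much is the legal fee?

$389,000.00

38% of $764,195 = $290,394.10
That is below the $389,000 minimum, so the minimum applies.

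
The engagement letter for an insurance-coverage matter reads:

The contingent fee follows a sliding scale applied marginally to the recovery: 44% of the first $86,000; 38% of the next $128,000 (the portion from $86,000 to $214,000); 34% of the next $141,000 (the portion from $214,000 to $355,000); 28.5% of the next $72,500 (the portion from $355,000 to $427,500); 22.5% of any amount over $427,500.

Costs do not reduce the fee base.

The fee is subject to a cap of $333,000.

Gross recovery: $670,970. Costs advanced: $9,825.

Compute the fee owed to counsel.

$209,863.25

Fee base is the gross recovery, $670,970; costs are reimbursed separately.
First $86,000 at 44% = $37,840.00
Next $128,000 at 38% = $48,640.00
Next $141,000 at 34% = $47,940.00
Next $72,500 at 28.5% = $20,662.50
Remaining $243,470 at 22.5% = $54,780.75
Fee: $37,840.00 + $48,640.00 + $47,940.00 + $20,662.50 + $54,780.75 = $209,863.25
$209,863.25 is under the $333,000 cap.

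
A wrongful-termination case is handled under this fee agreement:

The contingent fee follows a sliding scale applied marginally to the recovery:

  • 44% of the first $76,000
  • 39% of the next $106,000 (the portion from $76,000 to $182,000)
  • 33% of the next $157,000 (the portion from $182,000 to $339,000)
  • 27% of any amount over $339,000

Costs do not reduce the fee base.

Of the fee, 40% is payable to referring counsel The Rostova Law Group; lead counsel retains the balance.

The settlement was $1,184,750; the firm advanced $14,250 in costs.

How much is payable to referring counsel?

$141,977.00

Fee base is the gross recovery, $1,184,750; costs are reimbursed separately.
First $76,000 at 44% = $33,440.00
Next $106,000 at 39% = $41,340.00
Next $157,000 at 33% = $51,810.00
Remaining $845,750 at 27% = $228,352.50
Fee: $33,440.00 + $41,340.00 + $51,810.00 + $228,352.50 = $354,942.50
Referral share: 40% of $354,942.50 = $141,977.00; lead counsel retains $354,942.50 − $141,977.00 = $212,965.50.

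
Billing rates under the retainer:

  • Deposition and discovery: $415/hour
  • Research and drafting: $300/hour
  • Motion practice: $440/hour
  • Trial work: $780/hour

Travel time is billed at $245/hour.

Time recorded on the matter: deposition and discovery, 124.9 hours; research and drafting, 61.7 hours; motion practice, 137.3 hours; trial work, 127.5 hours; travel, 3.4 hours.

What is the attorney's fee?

$231,038.50

Deposition and discovery: 124.9 × $415 = $51,833.50
Research and drafting: 61.7 × $300 = $18,510.00
Motion practice: 137.3 × $440 = $60,412.00
Trial work: 127.5 × $780 = $99,450.00
Subtotal: $51,833.50 + $18,510.00 + $60,412.00 + $99,450.00 = $230,205.50
Travel: 3.4 × $245 = $833.00
Total: $230,205.50 + $833.00 = $231,038.50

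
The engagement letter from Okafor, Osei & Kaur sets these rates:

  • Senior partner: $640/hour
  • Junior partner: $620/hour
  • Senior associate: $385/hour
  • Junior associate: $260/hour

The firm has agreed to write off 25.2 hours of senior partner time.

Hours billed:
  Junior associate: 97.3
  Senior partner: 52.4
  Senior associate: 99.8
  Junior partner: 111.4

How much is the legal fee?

$150,197.00

Senior partner: 52.4 × $640 = $33,536.00
Junior partner: 111.4 × $620 = $69,068.00
Senior associate: 99.8 × $385 = $38,423.00
Junior associate: 97.3 × $260 = $25,298.00
Subtotal: $166,325.00
Write-off: 25.2 × $640 = $16,128.00
Total: $166,325.00 − $16,128.00 = $150,197.00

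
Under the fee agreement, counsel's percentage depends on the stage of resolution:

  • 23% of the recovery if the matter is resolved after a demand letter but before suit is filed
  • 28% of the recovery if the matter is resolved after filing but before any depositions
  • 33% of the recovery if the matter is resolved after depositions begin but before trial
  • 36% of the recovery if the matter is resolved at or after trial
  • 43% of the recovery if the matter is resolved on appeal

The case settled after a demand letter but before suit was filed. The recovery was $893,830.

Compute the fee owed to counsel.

The matter settled after a demand letter but before suit was filed, so the 23% rate applies.
$893,830 × 23% = $205,580.90

$205,580.90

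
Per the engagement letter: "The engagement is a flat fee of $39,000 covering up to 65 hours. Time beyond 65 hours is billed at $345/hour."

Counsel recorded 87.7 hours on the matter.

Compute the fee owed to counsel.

$46,831.50

Flat fee: $39,000.00
Excess hours: 87.7 − 65 = 22.7
Overrun: 22.7 × $345 = $7,831.50
Total: $39,000.00 + $7,831.50 = $46,831.50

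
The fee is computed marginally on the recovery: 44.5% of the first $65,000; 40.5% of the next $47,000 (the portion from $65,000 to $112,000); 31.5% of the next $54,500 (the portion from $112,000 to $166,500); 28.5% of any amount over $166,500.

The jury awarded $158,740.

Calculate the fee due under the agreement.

First $65,000 at 44.5% = $28,925.00
Next $47,000 at 40.5% = $19,035.00
Remaining $46,740 at 31.5% = $14,723.10
Fee: $28,925.00 + $19,035.00 + $14,723.10 = $62,683.10

$62,683.10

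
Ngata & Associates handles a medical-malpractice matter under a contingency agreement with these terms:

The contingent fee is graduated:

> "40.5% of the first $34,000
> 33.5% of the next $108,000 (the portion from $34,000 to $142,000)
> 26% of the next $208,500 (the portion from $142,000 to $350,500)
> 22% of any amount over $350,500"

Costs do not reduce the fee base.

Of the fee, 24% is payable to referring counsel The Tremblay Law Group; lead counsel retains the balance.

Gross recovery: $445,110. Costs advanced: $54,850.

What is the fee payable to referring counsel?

$29,993.81

Fee base is the gross recovery, $445,110; costs are reimbursed separately.
First $34,000 at 40.5% = $13,770.00
Next $108,000 at 33.5% = $36,180.00
Next $208,500 at 26% = $54,210.00
Remaining $94,610 at 22% = $20,814.20
Fee: $13,770.00 + $36,180.00 + $54,210.00 + $20,814.20 = $124,974.20
Referral share: 24% of $124,974.20 = $29,993.81; lead counsel retains $124,974.20 − $29,993.81 = $94,980.39.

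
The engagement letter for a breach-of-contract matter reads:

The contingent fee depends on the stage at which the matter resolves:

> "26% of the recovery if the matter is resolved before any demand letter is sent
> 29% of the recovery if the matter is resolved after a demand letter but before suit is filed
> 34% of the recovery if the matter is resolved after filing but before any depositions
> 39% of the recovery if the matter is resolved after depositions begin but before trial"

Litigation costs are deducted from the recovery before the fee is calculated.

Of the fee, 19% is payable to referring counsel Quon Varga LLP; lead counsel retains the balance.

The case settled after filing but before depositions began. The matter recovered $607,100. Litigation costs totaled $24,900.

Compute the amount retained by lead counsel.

$160,337.88

Fee base (net of costs): $607,100 − $24,900 = $582,200
The matter settled after filing but before depositions began, so the 34% rate applies.
$582,200 × 34% = $197,948.00
Referral share: 19% of $197,948.00 = $37,610.12; lead counsel retains $197,948.00 − $37,610.12 = $160,337.88.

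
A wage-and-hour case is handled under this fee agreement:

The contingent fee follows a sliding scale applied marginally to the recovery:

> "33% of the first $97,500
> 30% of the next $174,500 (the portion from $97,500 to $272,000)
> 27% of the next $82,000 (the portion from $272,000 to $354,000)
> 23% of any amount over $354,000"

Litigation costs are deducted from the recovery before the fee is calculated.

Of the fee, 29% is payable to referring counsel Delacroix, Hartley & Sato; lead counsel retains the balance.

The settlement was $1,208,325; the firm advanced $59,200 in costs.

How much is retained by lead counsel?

$205,576.06

Fee base (net of costs): $1,208,325 − $59,200 = $1,149,125
First $97,500 at 33% = $32,175.00
Next $174,500 at 30% = $52,350.00
Next $82,000 at 27% = $22,140.00
Remaining $795,125 at 23% = $182,878.75
Fee: $32,175.00 + $52,350.00 + $22,140.00 + $182,878.75 = $289,543.75
Referral share: 29% of $289,543.75 = $83,967.69; lead counsel retains $289,543.75 − $83,967.69 = $205,576.06.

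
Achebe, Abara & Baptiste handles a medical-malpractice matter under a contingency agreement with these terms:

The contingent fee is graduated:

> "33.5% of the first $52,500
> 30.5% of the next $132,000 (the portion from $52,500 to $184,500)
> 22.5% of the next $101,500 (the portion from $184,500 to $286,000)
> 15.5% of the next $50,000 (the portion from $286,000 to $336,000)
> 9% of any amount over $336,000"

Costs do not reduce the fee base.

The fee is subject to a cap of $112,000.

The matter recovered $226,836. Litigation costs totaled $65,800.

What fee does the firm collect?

Fee base is the gross recovery, $226,836; costs are reimbursed separately.
First $52,500 at 33.5% = $17,587.50
Next $132,000 at 30.5% = $40,260.00
Remaining $42,336 at 22.5% = $9,525.60
Fee: $17,587.50 + $40,260.00 + $9,525.60 = $67,373.10
$67,373.10 is under the $112,000 cap.

$67,373.10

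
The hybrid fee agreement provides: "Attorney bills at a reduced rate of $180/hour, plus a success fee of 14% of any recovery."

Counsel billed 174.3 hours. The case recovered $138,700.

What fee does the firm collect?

$50,792.00

Hourly: 174.3 × $180 = $31,374.00
Success fee: 14% of $138,700 = $19,418.00
Total: $31,374.00 + $19,418.00 = $50,792.00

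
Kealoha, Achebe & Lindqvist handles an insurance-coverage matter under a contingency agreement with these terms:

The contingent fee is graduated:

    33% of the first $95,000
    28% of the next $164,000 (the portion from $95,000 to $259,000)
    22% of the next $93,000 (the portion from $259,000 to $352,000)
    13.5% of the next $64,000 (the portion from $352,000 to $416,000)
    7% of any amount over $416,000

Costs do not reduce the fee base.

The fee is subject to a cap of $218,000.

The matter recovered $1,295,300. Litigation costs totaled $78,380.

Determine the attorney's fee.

Fee base is the gross recovery, $1,295,300; costs are reimbursed separately.
First $95,000 at 33% = $31,350.00
Next $164,000 at 28% = $45,920.00
Next $93,000 at 22% = $20,460.00
Next $64,000 at 13.5% = $8,640.00
Remaining $879,300 at 7% = $61,551.00
Fee: $31,350.00 + $45,920.00 + $20,460.00 + $8,640.00 + $61,551.00 = $167,921.00
$167,921.00 is under the $218,000 cap.

$167,921.00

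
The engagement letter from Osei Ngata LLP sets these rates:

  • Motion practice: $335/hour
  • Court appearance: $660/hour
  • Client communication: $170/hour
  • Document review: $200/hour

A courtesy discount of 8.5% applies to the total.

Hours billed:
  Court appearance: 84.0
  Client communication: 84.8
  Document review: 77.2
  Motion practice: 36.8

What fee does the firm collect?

Motion practice: 36.8 × $335 = $12,328.00
Court appearance: 84.0 × $660 = $55,440.00
Client communication: 84.8 × $170 = $14,416.00
Document review: 77.2 × $200 = $15,440.00
Subtotal: $97,624.00
Less 8.5% discount: −$8,298.04
Total: $97,624.00 − $8,298.04 = $89,325.96

$89,325.96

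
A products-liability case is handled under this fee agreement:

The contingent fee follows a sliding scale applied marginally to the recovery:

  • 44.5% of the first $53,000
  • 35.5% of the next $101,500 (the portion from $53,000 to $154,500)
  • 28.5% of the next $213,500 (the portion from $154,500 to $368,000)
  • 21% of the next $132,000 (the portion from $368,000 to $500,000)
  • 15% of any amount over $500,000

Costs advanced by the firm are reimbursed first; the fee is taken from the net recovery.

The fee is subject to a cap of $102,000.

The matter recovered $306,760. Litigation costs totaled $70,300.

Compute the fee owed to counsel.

Fee base (net of costs): $306,760 − $70,300 = $236,460
First $53,000 at 44.5% = $23,585.00
Next $101,500 at 35.5% = $36,032.50
Remaining $81,960 at 28.5% = $23,358.60
Fee: $23,585.00 + $36,032.50 + $23,358.60 = $82,976.10
$82,976.10 is under the $102,000 cap.

$82,976.10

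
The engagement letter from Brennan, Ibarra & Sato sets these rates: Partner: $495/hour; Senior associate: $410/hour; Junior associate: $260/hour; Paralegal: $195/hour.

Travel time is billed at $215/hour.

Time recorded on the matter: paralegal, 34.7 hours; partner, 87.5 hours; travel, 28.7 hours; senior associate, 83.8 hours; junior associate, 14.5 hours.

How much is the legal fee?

Partner: 87.5 × $495 = $43,312.50
Senior associate: 83.8 × $410 = $34,358.00
Junior associate: 14.5 × $260 = $3,770.00
Paralegal: 34.7 × $195 = $6,766.50
Subtotal: $43,312.50 + $34,358.00 + $3,770.00 + $6,766.50 = $88,207.00
Travel: 28.7 × $215 = $6,170.50
Total: $88,207.00 + $6,170.50 = $94,377.50

$94,377.50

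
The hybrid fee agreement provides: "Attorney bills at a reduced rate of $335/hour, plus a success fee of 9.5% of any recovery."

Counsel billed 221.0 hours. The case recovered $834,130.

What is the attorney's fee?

Hourly: 221.0 × $335 = $74,035.00
Success fee: 9.5% of $834,130 = $79,242.35
Total: $74,035.00 + $79,242.35 = $153,277.35

$153,277.35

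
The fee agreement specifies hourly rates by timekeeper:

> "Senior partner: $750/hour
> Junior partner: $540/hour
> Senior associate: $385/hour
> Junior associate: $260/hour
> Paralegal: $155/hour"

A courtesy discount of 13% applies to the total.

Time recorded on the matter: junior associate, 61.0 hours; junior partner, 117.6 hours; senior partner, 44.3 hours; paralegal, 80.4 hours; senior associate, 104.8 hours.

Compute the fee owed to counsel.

Senior partner: 44.3 × $750 = $33,225.00
Junior partner: 117.6 × $540 = $63,504.00
Senior associate: 104.8 × $385 = $40,348.00
Junior associate: 61.0 × $260 = $15,860.00
Paralegal: 80.4 × $155 = $12,462.00
Subtotal: $165,399.00
Less 13% discount: −$21,501.87
Total: $165,399.00 − $21,501.87 = $143,897.13

$143,897.13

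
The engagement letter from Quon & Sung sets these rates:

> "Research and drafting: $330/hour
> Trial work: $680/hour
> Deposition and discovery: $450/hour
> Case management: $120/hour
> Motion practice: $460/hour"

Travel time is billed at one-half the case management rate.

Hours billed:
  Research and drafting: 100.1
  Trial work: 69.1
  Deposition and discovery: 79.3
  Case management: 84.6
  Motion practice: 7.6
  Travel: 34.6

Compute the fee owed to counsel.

Research and drafting: 100.1 × $330 = $33,033.00
Trial work: 69.1 × $680 = $46,988.00
Deposition and discovery: 79.3 × $450 = $35,685.00
Case management: 84.6 × $120 = $10,152.00
Motion practice: 7.6 × $460 = $3,496.00
Subtotal: $33,033.00 + $46,988.00 + $35,685.00 + $10,152.00 + $3,496.00 = $129,354.00
Travel: 34.6 × ($120 ÷ 2) = 34.6 × $60.00 = $2,076.00
Total: $129,354.00 + $2,076.00 = $131,430.00

$131,430.00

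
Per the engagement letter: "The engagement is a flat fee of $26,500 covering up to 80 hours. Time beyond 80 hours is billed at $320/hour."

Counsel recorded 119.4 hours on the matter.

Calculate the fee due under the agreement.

Flat fee: $26,500.00
Excess hours: 119.4 − 80 = 39.4
Overrun: 39.4 × $320 = $12,608.00
Total: $26,500.00 + $12,608.00 = $39,108.00

$39,108.00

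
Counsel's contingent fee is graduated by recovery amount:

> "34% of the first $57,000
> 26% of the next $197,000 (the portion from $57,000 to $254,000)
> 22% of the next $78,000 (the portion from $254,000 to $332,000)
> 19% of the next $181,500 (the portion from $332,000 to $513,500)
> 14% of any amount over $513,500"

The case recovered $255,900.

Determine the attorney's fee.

$71,018.00

First $57,000 at 34% = $19,380.00
Next $197,000 at 26% = $51,220.00
Remaining $1,900 at 22% = $418.00
Fee: $19,380.00 + $51,220.00 + $418.00 = $71,018.00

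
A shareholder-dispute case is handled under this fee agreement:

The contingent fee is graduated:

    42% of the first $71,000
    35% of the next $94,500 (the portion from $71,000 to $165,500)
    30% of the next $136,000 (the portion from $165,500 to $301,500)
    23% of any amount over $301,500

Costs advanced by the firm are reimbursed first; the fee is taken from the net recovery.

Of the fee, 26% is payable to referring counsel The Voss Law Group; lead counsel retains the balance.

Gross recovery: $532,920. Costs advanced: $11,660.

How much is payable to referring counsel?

Fee base (net of costs): $532,920 − $11,660 = $521,260
First $71,000 at 42% = $29,820.00
Next $94,500 at 35% = $33,075.00
Next $136,000 at 30% = $40,800.00
Remaining $219,760 at 23% = $50,544.80
Fee: $29,820.00 + $33,075.00 + $40,800.00 + $50,544.80 = $154,239.80
Referral share: 26% of $154,239.80 = $40,102.35; lead counsel retains $154,239.80 − $40,102.35 = $114,137.45.

$40,102.35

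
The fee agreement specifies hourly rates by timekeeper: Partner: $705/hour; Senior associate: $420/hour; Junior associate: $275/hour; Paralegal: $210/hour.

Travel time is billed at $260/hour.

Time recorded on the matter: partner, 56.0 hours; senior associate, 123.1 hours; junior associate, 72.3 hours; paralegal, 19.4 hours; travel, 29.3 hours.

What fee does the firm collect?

Partner: 56.0 × $705 = $39,480.00
Senior associate: 123.1 × $420 = $51,702.00
Junior associate: 72.3 × $275 = $19,882.50
Paralegal: 19.4 × $210 = $4,074.00
Subtotal: $39,480.00 + $51,702.00 + $19,882.50 + $4,074.00 = $115,138.50
Travel: 29.3 × $260 = $7,618.00
Total: $115,138.50 + $7,618.00 = $122,756.50

$122,756.50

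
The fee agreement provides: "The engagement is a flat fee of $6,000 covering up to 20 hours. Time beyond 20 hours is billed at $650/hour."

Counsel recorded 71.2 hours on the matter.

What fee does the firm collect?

$39,280.00

Flat fee: $6,000.00
Excess hours: 71.2 − 20 = 51.2
Overrun: 51.2 × $650 = $33,280.00
Total: $6,000.00 + $33,280.00 = $39,280.00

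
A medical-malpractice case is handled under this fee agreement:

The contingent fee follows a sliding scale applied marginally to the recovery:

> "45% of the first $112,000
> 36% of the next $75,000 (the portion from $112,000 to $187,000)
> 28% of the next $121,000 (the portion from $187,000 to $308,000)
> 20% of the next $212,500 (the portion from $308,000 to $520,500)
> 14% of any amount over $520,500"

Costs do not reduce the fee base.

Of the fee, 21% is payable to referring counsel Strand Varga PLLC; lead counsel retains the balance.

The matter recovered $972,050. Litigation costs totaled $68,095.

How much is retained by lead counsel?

$171,427.63

Fee base is the gross recovery, $972,050; costs are reimbursed separately.
First $112,000 at 45% = $50,400.00
Next $75,000 at 36% = $27,000.00
Next $121,000 at 28% = $33,880.00
Next $212,500 at 20% = $42,500.00
Remaining $451,550 at 14% = $63,217.00
Fee: $50,400.00 + $27,000.00 + $33,880.00 + $42,500.00 + $63,217.00 = $216,997.00
Referral share: 21% of $216,997.00 = $45,569.37; lead counsel retains $216,997.00 − $45,569.37 = $171,427.63.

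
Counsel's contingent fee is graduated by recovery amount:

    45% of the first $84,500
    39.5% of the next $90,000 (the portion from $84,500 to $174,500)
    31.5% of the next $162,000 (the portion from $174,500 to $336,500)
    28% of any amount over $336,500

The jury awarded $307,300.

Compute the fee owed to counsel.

First $84,500 at 45% = $38,025.00
Next $90,000 at 39.5% = $35,550.00
Remaining $132,800 at 31.5% = $41,832.00
Fee: $38,025.00 + $35,550.00 + $41,832.00 = $115,407.00

$115,407.00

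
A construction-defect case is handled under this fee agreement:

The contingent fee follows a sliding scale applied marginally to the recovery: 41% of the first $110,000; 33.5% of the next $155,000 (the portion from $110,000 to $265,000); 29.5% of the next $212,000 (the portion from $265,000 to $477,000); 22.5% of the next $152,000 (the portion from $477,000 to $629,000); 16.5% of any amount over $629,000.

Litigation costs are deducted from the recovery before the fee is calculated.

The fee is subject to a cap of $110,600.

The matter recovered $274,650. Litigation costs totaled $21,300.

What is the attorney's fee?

Fee base (net of costs): $274,650 − $21,300 = $253,350
First $110,000 at 41% = $45,100.00
Remaining $143,350 at 33.5% = $48,022.25
Fee: $45,100.00 + $48,022.25 = $93,122.25
$93,122.25 is under the $110,600 cap.

$93,122.25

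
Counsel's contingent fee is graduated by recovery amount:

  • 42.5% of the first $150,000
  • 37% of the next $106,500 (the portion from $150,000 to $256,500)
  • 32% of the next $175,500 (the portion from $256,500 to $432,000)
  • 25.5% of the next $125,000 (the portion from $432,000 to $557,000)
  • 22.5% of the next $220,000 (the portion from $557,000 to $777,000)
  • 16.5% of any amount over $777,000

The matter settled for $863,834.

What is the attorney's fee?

$255,017.61

First $150,000 at 42.5% = $63,750.00
Next $106,500 at 37% = $39,405.00
Next $175,500 at 32% = $56,160.00
Next $125,000 at 25.5% = $31,875.00
Next $220,000 at 22.5% = $49,500.00
Remaining $86,834 at 16.5% = $14,327.61
Fee: $63,750.00 + $39,405.00 + $56,160.00 + $31,875.00 + $49,500.00 + $14,327.61 = $255,017.61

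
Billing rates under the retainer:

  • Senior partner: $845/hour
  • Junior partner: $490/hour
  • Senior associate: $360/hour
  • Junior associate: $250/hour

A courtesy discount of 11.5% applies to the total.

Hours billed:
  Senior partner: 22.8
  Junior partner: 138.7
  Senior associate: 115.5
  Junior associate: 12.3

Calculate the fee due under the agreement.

Senior partner: 22.8 × $845 = $19,266.00
Junior partner: 138.7 × $490 = $67,963.00
Senior associate: 115.5 × $360 = $41,580.00
Junior associate: 12.3 × $250 = $3,075.00
Subtotal: $131,884.00
Less 11.5% discount: −$15,166.66
Total: $131,884.00 − $15,166.66 = $116,717.34

$116,717.34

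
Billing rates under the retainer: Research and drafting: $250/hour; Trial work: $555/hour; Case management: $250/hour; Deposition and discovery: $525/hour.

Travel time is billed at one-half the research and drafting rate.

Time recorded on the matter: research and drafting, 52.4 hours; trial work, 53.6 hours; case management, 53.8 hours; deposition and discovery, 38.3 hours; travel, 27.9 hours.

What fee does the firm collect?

Research and drafting: 52.4 × $250 = $13,100.00
Trial work: 53.6 × $555 = $29,748.00
Case management: 53.8 × $250 = $13,450.00
Deposition and discovery: 38.3 × $525 = $20,107.50
Subtotal: $13,100.00 + $29,748.00 + $13,450.00 + $20,107.50 = $76,405.50
Travel: 27.9 × ($250 ÷ 2) = 27.9 × $125.00 = $3,487.50
Total: $76,405.50 + $3,487.50 = $79,893.00

$79,893.00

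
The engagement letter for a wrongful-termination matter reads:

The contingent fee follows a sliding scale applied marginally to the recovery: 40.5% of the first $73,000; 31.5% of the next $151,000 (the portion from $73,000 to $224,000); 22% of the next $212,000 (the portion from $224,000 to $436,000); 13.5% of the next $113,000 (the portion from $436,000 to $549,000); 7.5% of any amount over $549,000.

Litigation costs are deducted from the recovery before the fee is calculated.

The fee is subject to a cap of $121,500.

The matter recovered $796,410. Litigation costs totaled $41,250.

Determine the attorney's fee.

Fee base (net of costs): $796,410 − $41,250 = $755,160
First $73,000 at 40.5% = $29,565.00
Next $151,000 at 31.5% = $47,565.00
Next $212,000 at 22% = $46,640.00
Next $113,000 at 13.5% = $15,255.00
Remaining $206,160 at 7.5% = $15,462.00
Fee: $29,565.00 + $47,565.00 + $46,640.00 + $15,255.00 + $15,462.00 = $154,487.00
$154,487.00 exceeds the $121,500 cap, so the fee is capped at $121,500.00.

$121,500.00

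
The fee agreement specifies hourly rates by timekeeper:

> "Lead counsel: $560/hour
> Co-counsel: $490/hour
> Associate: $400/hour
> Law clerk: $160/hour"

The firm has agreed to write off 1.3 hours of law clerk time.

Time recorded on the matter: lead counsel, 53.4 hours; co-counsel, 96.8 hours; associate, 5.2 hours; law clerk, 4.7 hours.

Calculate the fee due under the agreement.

$79,960.00

Lead counsel: 53.4 × $560 = $29,904.00
Co-counsel: 96.8 × $490 = $47,432.00
Associate: 5.2 × $400 = $2,080.00
Law clerk: 4.7 × $160 = $752.00
Subtotal: $80,168.00
Write-off: 1.3 × $160 = $208.00
Total: $80,168.00 − $208.00 = $79,960.00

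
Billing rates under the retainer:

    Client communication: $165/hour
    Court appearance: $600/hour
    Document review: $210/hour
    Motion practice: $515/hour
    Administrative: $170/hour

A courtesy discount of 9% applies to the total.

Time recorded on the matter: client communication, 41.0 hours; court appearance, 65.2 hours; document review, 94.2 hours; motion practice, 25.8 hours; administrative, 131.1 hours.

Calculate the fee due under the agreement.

Client communication: 41.0 × $165 = $6,765.00
Court appearance: 65.2 × $600 = $39,120.00
Document review: 94.2 × $210 = $19,782.00
Motion practice: 25.8 × $515 = $13,287.00
Administrative: 131.1 × $170 = $22,287.00
Subtotal: $101,241.00
Less 9% discount: −$9,111.69
Total: $101,241.00 − $9,111.69 = $92,129.31

$92,129.31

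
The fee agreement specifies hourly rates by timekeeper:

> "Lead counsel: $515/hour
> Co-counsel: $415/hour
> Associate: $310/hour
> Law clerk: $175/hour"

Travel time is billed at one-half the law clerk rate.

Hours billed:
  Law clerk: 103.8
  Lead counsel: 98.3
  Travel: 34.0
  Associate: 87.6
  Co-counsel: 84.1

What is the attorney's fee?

Lead counsel: 98.3 × $515 = $50,624.50
Co-counsel: 84.1 × $415 = $34,901.50
Associate: 87.6 × $310 = $27,156.00
Law clerk: 103.8 × $175 = $18,165.00
Subtotal: $50,624.50 + $34,901.50 + $27,156.00 + $18,165.00 = $130,847.00
Travel: 34.0 × ($175 ÷ 2) = 34.0 × $87.50 = $2,975.00
Total: $130,847.00 + $2,975.00 = $133,822.00

$133,822.00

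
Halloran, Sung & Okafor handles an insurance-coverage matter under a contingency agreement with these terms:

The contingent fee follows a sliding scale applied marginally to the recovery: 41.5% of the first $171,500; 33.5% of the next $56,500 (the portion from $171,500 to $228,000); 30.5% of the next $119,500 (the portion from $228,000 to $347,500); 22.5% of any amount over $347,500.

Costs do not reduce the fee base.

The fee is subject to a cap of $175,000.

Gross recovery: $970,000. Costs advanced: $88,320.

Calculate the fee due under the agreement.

Fee base is the gross recovery, $970,000; costs are reimbursed separately.
First $171,500 at 41.5% = $71,172.50
Next $56,500 at 33.5% = $18,927.50
Next $119,500 at 30.5% = $36,447.50
Remaining $622,500 at 22.5% = $140,062.50
Fee: $71,172.50 + $18,927.50 + $36,447.50 + $140,062.50 = $266,610.00
$266,610.00 exceeds the $175,000 cap, so the fee is capped at $175,000.00.

$175,000.00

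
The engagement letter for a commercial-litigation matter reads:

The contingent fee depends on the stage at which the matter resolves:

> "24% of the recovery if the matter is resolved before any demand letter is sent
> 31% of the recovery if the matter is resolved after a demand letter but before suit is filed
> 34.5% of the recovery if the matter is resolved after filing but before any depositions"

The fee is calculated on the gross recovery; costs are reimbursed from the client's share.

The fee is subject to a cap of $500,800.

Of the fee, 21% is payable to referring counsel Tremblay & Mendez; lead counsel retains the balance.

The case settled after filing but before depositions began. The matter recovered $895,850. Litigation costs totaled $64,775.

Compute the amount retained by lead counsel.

Fee base is the gross recovery, $895,850; costs are reimbursed separately.
The matter settled after filing but before depositions began, so the 34.5% rate applies.
$895,850 × 34.5% = $309,068.25
$309,068.25 is under the $500,800 cap.
Referral share: 21% of $309,068.25 = $64,904.33; lead counsel retains $309,068.25 − $64,904.33 = $244,163.92.

$244,163.92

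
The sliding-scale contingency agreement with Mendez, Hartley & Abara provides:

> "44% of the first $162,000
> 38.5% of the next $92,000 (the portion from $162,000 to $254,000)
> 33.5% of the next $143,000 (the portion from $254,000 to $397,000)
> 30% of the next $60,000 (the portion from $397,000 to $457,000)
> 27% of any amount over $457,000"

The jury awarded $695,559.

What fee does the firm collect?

First $162,000 at 44% = $71,280.00
Next $92,000 at 38.5% = $35,420.00
Next $143,000 at 33.5% = $47,905.00
Next $60,000 at 30% = $18,000.00
Remaining $238,559 at 27% = $64,410.93
Fee: $71,280.00 + $35,420.00 + $47,905.00 + $18,000.00 + $64,410.93 = $237,015.93

$237,015.93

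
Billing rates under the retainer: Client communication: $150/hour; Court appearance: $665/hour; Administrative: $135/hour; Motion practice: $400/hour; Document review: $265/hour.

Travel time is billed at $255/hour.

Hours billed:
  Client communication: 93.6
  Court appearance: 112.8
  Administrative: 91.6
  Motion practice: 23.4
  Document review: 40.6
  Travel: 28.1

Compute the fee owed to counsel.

Client communication: 93.6 × $150 = $14,040.00
Court appearance: 112.8 × $665 = $75,012.00
Administrative: 91.6 × $135 = $12,366.00
Motion practice: 23.4 × $400 = $9,360.00
Document review: 40.6 × $265 = $10,759.00
Subtotal: $14,040.00 + $75,012.00 + $12,366.00 + $9,360.00 + $10,759.00 = $121,537.00
Travel: 28.1 × $255 = $7,165.50
Total: $121,537.00 + $7,165.50 = $128,702.50

$128,702.50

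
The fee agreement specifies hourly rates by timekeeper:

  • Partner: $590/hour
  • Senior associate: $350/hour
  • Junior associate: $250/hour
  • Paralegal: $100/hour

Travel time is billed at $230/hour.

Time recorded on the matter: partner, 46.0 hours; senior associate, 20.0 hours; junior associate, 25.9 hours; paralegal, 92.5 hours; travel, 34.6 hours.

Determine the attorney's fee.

Partner: 46.0 × $590 = $27,140.00
Senior associate: 20.0 × $350 = $7,000.00
Junior associate: 25.9 × $250 = $6,475.00
Paralegal: 92.5 × $100 = $9,250.00
Subtotal: $27,140.00 + $7,000.00 + $6,475.00 + $9,250.00 = $49,865.00
Travel: 34.6 × $230 = $7,958.00
Total: $49,865.00 + $7,958.00 = $57,823.00

$57,823.00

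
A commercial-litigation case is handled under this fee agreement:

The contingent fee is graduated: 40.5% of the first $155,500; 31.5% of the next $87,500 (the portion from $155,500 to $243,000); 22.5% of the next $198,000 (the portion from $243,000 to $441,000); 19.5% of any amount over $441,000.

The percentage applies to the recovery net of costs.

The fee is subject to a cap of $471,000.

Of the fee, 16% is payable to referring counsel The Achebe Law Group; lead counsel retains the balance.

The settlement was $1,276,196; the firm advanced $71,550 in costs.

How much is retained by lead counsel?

$238,560.81

Fee base (net of costs): $1,276,196 − $71,550 = $1,204,646
First $155,500 at 40.5% = $62,977.50
Next $87,500 at 31.5% = $27,562.50
Next $198,000 at 22.5% = $44,550.00
Remaining $763,646 at 19.5% = $148,910.97
Fee: $62,977.50 + $27,562.50 + $44,550.00 + $148,910.97 = $284,000.97
$284,000.97 is under the $471,000 cap.
Referral share: 16% of $284,000.97 = $45,440.16; lead counsel retains $284,000.97 − $45,440.16 = $238,560.81.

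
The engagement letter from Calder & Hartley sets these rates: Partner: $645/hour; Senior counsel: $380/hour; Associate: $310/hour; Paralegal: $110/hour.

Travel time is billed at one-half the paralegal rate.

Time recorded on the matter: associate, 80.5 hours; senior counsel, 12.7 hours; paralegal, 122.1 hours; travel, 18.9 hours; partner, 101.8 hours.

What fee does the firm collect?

Partner: 101.8 × $645 = $65,661.00
Senior counsel: 12.7 × $380 = $4,826.00
Associate: 80.5 × $310 = $24,955.00
Paralegal: 122.1 × $110 = $13,431.00
Subtotal: $65,661.00 + $4,826.00 + $24,955.00 + $13,431.00 = $108,873.00
Travel: 18.9 × ($110 ÷ 2) = 18.9 × $55.00 = $1,039.50
Total: $108,873.00 + $1,039.50 = $109,912.50

$109,912.50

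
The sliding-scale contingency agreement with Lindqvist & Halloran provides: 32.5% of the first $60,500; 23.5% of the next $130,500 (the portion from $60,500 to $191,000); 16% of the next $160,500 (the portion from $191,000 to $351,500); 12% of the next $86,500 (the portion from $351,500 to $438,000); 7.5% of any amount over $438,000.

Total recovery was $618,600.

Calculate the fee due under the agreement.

First $60,500 at 32.5% = $19,662.50
Next $130,500 at 23.5% = $30,667.50
Next $160,500 at 16% = $25,680.00
Next $86,500 at 12% = $10,380.00
Remaining $180,600 at 7.5% = $13,545.00
Fee: $19,662.50 + $30,667.50 + $25,680.00 + $10,380.00 + $13,545.00 = $99,935.00

$99,935.00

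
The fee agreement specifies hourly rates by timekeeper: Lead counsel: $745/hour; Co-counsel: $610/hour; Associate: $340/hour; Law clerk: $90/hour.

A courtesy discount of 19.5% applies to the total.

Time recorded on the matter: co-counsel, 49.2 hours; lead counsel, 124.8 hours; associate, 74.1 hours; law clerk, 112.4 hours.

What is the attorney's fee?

Lead counsel: 124.8 × $745 = $92,976.00
Co-counsel: 49.2 × $610 = $30,012.00
Associate: 74.1 × $340 = $25,194.00
Law clerk: 112.4 × $90 = $10,116.00
Subtotal: $158,298.00
Less 19.5% discount: −$30,868.11
Total: $158,298.00 − $30,868.11 = $127,429.89

$127,429.89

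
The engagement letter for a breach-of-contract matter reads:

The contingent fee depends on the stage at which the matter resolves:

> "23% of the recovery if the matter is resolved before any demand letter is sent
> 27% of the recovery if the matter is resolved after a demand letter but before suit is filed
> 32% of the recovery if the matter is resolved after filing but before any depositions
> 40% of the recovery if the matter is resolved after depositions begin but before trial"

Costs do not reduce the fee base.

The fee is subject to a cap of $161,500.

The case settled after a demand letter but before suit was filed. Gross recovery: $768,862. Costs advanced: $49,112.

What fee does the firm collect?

Fee base is the gross recovery, $768,862; costs are reimbursed separately.
The matter settled after a demand letter but before suit was filed, so the 27% rate applies.
$768,862 × 27% = $207,592.74
$207,592.74 exceeds the $161,500 cap, so the fee is capped at $161,500.00.

$161,500.00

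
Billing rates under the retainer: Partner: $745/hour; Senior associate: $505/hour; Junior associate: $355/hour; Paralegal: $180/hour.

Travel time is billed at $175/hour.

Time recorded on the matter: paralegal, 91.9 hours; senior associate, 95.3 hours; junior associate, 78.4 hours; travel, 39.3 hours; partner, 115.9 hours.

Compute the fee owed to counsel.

Partner: 115.9 × $745 = $86,345.50
Senior associate: 95.3 × $505 = $48,126.50
Junior associate: 78.4 × $355 = $27,832.00
Paralegal: 91.9 × $180 = $16,542.00
Subtotal: $86,345.50 + $48,126.50 + $27,832.00 + $16,542.00 = $178,846.00
Travel: 39.3 × $175 = $6,877.50
Total: $178,846.00 + $6,877.50 = $185,723.50

$185,723.50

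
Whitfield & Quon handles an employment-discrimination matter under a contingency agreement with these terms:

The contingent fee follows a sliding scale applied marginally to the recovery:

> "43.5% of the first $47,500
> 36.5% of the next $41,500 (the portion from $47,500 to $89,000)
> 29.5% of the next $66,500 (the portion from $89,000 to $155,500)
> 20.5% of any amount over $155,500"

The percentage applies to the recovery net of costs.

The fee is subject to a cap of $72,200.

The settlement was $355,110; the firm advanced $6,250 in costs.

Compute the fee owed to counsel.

Fee base (net of costs): $355,110 − $6,250 = $348,860
First $47,500 at 43.5% = $20,662.50
Next $41,500 at 36.5% = $15,147.50
Next $66,500 at 29.5% = $19,617.50
Remaining $193,360 at 20.5% = $39,638.80
Fee: $20,662.50 + $15,147.50 + $19,617.50 + $39,638.80 = $95,066.30
$95,066.30 exceeds the $72,200 cap, so the fee is capped at $72,200.00.

$72,200.00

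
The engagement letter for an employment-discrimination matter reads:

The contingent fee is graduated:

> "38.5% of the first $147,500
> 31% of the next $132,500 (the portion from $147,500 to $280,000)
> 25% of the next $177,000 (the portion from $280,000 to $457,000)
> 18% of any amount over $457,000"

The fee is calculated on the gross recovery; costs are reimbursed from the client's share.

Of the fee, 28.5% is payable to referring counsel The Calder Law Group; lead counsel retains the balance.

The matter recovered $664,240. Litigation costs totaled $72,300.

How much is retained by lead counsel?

$128,282.23

Fee base is the gross recovery, $664,240; costs are reimbursed separately.
First $147,500 at 38.5% = $56,787.50
Next $132,500 at 31% = $41,075.00
Next $177,000 at 25% = $44,250.00
Remaining $207,240 at 18% = $37,303.20
Fee: $56,787.50 + $41,075.00 + $44,250.00 + $37,303.20 = $179,415.70
Referral share: 28.5% of $179,415.70 = $51,133.47; lead counsel retains $179,415.70 − $51,133.47 = $128,282.23.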